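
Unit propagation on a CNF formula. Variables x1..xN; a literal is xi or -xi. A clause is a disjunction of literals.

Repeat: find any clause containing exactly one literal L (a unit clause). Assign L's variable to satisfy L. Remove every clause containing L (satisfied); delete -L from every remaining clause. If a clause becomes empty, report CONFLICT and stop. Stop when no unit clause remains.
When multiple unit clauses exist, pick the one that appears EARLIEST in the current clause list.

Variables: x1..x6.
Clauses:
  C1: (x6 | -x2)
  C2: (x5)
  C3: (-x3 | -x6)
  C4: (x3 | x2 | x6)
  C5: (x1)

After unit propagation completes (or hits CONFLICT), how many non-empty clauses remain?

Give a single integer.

unit clause [5] forces x5=T; simplify:
  satisfied 1 clause(s); 4 remain; assigned so far: [5]
unit clause [1] forces x1=T; simplify:
  satisfied 1 clause(s); 3 remain; assigned so far: [1, 5]

Answer: 3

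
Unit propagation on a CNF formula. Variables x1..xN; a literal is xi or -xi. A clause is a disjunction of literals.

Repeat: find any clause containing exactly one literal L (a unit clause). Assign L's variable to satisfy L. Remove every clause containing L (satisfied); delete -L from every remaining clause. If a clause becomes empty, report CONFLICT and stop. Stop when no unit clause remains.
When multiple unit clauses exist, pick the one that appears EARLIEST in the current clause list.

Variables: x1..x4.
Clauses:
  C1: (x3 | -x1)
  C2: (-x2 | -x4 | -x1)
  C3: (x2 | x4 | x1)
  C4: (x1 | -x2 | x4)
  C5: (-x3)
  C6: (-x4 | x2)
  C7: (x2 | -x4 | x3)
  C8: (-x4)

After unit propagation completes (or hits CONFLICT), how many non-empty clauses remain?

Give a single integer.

unit clause [-3] forces x3=F; simplify:
  drop 3 from [3, -1] -> [-1]
  drop 3 from [2, -4, 3] -> [2, -4]
  satisfied 1 clause(s); 7 remain; assigned so far: [3]
unit clause [-1] forces x1=F; simplify:
  drop 1 from [2, 4, 1] -> [2, 4]
  drop 1 from [1, -2, 4] -> [-2, 4]
  satisfied 2 clause(s); 5 remain; assigned so far: [1, 3]
unit clause [-4] forces x4=F; simplify:
  drop 4 from [2, 4] -> [2]
  drop 4 from [-2, 4] -> [-2]
  satisfied 3 clause(s); 2 remain; assigned so far: [1, 3, 4]
unit clause [2] forces x2=T; simplify:
  drop -2 from [-2] -> [] (empty!)
  satisfied 1 clause(s); 1 remain; assigned so far: [1, 2, 3, 4]
CONFLICT (empty clause)

Answer: 0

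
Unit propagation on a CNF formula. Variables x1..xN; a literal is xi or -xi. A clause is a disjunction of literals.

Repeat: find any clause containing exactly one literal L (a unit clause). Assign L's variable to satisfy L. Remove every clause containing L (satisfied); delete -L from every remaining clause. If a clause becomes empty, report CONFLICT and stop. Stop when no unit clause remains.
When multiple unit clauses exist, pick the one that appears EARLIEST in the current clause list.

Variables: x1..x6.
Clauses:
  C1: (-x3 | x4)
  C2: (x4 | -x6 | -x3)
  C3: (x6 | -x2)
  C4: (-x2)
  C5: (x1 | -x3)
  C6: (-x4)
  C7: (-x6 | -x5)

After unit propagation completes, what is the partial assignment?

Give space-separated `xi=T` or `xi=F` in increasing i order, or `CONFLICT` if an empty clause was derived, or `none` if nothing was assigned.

unit clause [-2] forces x2=F; simplify:
  satisfied 2 clause(s); 5 remain; assigned so far: [2]
unit clause [-4] forces x4=F; simplify:
  drop 4 from [-3, 4] -> [-3]
  drop 4 from [4, -6, -3] -> [-6, -3]
  satisfied 1 clause(s); 4 remain; assigned so far: [2, 4]
unit clause [-3] forces x3=F; simplify:
  satisfied 3 clause(s); 1 remain; assigned so far: [2, 3, 4]

Answer: x2=F x3=F x4=F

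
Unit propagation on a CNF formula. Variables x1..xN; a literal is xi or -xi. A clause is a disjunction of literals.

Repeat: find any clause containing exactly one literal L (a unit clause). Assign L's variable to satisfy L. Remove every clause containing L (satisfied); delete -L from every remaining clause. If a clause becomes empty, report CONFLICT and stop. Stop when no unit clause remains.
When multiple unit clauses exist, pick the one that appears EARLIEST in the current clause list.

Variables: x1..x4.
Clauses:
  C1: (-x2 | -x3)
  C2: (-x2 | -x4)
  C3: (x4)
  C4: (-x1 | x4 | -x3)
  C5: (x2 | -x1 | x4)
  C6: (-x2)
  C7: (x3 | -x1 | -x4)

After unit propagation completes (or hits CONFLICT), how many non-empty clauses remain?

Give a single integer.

unit clause [4] forces x4=T; simplify:
  drop -4 from [-2, -4] -> [-2]
  drop -4 from [3, -1, -4] -> [3, -1]
  satisfied 3 clause(s); 4 remain; assigned so far: [4]
unit clause [-2] forces x2=F; simplify:
  satisfied 3 clause(s); 1 remain; assigned so far: [2, 4]

Answer: 1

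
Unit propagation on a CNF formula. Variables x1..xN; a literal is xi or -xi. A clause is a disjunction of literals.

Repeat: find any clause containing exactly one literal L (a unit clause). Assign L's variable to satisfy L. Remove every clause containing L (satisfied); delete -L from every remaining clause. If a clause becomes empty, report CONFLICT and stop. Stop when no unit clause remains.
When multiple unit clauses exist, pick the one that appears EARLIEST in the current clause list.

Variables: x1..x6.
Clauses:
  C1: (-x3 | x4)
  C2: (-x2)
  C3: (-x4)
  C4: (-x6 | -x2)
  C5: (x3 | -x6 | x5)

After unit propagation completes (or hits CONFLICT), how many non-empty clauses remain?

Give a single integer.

Answer: 1

Derivation:
unit clause [-2] forces x2=F; simplify:
  satisfied 2 clause(s); 3 remain; assigned so far: [2]
unit clause [-4] forces x4=F; simplify:
  drop 4 from [-3, 4] -> [-3]
  satisfied 1 clause(s); 2 remain; assigned so far: [2, 4]
unit clause [-3] forces x3=F; simplify:
  drop 3 from [3, -6, 5] -> [-6, 5]
  satisfied 1 clause(s); 1 remain; assigned so far: [2, 3, 4]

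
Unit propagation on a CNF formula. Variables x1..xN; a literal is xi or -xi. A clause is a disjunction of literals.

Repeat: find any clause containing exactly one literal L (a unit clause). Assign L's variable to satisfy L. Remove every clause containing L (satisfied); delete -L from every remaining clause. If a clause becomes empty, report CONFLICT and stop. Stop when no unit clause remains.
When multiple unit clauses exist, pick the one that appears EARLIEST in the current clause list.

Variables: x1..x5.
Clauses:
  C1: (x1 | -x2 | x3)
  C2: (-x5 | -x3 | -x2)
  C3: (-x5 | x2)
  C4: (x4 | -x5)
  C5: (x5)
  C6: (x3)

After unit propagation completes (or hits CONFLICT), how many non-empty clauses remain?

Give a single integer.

Answer: 2

Derivation:
unit clause [5] forces x5=T; simplify:
  drop -5 from [-5, -3, -2] -> [-3, -2]
  drop -5 from [-5, 2] -> [2]
  drop -5 from [4, -5] -> [4]
  satisfied 1 clause(s); 5 remain; assigned so far: [5]
unit clause [2] forces x2=T; simplify:
  drop -2 from [1, -2, 3] -> [1, 3]
  drop -2 from [-3, -2] -> [-3]
  satisfied 1 clause(s); 4 remain; assigned so far: [2, 5]
unit clause [-3] forces x3=F; simplify:
  drop 3 from [1, 3] -> [1]
  drop 3 from [3] -> [] (empty!)
  satisfied 1 clause(s); 3 remain; assigned so far: [2, 3, 5]
CONFLICT (empty clause)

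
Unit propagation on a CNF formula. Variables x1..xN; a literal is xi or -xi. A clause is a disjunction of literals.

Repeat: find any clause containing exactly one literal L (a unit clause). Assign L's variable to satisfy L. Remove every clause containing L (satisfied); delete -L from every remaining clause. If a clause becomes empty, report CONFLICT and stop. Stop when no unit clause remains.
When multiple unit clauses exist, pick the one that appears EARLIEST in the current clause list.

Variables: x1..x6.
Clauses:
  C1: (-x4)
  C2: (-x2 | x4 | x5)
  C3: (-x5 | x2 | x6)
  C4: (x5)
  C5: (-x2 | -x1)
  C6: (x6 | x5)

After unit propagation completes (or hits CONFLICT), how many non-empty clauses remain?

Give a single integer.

Answer: 2

Derivation:
unit clause [-4] forces x4=F; simplify:
  drop 4 from [-2, 4, 5] -> [-2, 5]
  satisfied 1 clause(s); 5 remain; assigned so far: [4]
unit clause [5] forces x5=T; simplify:
  drop -5 from [-5, 2, 6] -> [2, 6]
  satisfied 3 clause(s); 2 remain; assigned so far: [4, 5]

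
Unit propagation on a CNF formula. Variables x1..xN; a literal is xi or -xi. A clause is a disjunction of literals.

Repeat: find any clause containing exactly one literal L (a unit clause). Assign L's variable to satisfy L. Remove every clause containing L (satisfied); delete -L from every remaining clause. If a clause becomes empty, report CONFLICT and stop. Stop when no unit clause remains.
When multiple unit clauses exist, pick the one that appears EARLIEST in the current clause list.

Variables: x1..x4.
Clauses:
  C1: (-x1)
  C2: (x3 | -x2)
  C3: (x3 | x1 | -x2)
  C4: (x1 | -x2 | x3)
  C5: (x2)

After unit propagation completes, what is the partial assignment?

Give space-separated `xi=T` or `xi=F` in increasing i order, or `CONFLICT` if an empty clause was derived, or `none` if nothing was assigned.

Answer: x1=F x2=T x3=T

Derivation:
unit clause [-1] forces x1=F; simplify:
  drop 1 from [3, 1, -2] -> [3, -2]
  drop 1 from [1, -2, 3] -> [-2, 3]
  satisfied 1 clause(s); 4 remain; assigned so far: [1]
unit clause [2] forces x2=T; simplify:
  drop -2 from [3, -2] -> [3]
  drop -2 from [3, -2] -> [3]
  drop -2 from [-2, 3] -> [3]
  satisfied 1 clause(s); 3 remain; assigned so far: [1, 2]
unit clause [3] forces x3=T; simplify:
  satisfied 3 clause(s); 0 remain; assigned so far: [1, 2, 3]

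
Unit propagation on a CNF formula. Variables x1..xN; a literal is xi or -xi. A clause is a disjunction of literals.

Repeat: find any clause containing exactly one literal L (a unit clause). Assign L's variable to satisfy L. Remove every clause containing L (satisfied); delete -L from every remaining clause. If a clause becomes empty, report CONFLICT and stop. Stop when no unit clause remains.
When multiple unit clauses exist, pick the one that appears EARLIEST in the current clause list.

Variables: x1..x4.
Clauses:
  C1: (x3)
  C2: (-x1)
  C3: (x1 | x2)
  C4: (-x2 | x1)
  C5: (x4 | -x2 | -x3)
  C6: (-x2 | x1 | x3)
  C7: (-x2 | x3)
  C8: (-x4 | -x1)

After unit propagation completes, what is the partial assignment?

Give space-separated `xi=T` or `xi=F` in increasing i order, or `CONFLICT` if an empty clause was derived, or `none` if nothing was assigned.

Answer: CONFLICT

Derivation:
unit clause [3] forces x3=T; simplify:
  drop -3 from [4, -2, -3] -> [4, -2]
  satisfied 3 clause(s); 5 remain; assigned so far: [3]
unit clause [-1] forces x1=F; simplify:
  drop 1 from [1, 2] -> [2]
  drop 1 from [-2, 1] -> [-2]
  satisfied 2 clause(s); 3 remain; assigned so far: [1, 3]
unit clause [2] forces x2=T; simplify:
  drop -2 from [-2] -> [] (empty!)
  drop -2 from [4, -2] -> [4]
  satisfied 1 clause(s); 2 remain; assigned so far: [1, 2, 3]
CONFLICT (empty clause)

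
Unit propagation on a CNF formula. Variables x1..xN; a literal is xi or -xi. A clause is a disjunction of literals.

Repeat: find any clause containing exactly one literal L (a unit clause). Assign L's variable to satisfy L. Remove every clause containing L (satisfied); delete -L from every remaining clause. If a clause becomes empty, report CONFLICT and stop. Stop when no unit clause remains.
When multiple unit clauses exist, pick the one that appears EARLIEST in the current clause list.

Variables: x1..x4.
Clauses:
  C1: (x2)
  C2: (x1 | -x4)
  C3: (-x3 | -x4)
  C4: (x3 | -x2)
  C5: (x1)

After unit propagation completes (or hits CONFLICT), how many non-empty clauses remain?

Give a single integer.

Answer: 0

Derivation:
unit clause [2] forces x2=T; simplify:
  drop -2 from [3, -2] -> [3]
  satisfied 1 clause(s); 4 remain; assigned so far: [2]
unit clause [3] forces x3=T; simplify:
  drop -3 from [-3, -4] -> [-4]
  satisfied 1 clause(s); 3 remain; assigned so far: [2, 3]
unit clause [-4] forces x4=F; simplify:
  satisfied 2 clause(s); 1 remain; assigned so far: [2, 3, 4]
unit clause [1] forces x1=T; simplify:
  satisfied 1 clause(s); 0 remain; assigned so far: [1, 2, 3, 4]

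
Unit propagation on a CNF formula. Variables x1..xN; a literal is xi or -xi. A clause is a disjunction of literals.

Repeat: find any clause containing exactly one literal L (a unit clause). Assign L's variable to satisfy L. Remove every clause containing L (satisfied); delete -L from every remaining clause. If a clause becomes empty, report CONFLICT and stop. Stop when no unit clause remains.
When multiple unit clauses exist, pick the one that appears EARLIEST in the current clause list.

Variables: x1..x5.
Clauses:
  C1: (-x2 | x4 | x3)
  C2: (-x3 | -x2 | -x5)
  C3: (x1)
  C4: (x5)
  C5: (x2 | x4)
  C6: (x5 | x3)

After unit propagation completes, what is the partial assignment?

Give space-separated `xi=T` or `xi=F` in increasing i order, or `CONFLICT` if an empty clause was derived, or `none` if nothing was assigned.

Answer: x1=T x5=T

Derivation:
unit clause [1] forces x1=T; simplify:
  satisfied 1 clause(s); 5 remain; assigned so far: [1]
unit clause [5] forces x5=T; simplify:
  drop -5 from [-3, -2, -5] -> [-3, -2]
  satisfied 2 clause(s); 3 remain; assigned so far: [1, 5]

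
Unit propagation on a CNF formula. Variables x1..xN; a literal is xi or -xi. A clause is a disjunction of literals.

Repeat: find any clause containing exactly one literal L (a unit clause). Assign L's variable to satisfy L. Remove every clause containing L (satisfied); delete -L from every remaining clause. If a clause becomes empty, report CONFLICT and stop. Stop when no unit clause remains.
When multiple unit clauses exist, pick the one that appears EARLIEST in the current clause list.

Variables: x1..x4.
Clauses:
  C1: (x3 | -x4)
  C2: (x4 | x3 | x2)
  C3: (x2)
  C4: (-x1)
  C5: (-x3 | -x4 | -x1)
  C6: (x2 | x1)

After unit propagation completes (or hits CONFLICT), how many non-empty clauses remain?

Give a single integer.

unit clause [2] forces x2=T; simplify:
  satisfied 3 clause(s); 3 remain; assigned so far: [2]
unit clause [-1] forces x1=F; simplify:
  satisfied 2 clause(s); 1 remain; assigned so far: [1, 2]

Answer: 1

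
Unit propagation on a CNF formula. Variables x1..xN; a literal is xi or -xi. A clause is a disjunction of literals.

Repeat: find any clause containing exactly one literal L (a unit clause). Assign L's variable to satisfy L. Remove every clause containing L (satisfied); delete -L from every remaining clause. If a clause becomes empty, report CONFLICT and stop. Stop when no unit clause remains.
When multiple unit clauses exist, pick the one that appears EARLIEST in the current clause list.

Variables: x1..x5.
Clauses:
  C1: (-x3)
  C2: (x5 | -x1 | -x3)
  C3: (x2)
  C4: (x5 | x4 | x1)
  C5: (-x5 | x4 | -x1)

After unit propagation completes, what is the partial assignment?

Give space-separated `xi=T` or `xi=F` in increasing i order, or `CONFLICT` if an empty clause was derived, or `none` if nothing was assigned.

unit clause [-3] forces x3=F; simplify:
  satisfied 2 clause(s); 3 remain; assigned so far: [3]
unit clause [2] forces x2=T; simplify:
  satisfied 1 clause(s); 2 remain; assigned so far: [2, 3]

Answer: x2=T x3=F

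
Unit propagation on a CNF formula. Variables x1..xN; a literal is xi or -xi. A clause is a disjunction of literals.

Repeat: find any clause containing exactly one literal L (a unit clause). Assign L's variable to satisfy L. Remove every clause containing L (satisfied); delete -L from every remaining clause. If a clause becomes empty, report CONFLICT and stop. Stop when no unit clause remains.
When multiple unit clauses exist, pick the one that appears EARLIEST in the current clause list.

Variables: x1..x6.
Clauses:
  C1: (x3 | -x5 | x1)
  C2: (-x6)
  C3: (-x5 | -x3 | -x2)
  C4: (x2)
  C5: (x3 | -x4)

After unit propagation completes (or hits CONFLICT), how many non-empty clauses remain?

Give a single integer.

unit clause [-6] forces x6=F; simplify:
  satisfied 1 clause(s); 4 remain; assigned so far: [6]
unit clause [2] forces x2=T; simplify:
  drop -2 from [-5, -3, -2] -> [-5, -3]
  satisfied 1 clause(s); 3 remain; assigned so far: [2, 6]

Answer: 3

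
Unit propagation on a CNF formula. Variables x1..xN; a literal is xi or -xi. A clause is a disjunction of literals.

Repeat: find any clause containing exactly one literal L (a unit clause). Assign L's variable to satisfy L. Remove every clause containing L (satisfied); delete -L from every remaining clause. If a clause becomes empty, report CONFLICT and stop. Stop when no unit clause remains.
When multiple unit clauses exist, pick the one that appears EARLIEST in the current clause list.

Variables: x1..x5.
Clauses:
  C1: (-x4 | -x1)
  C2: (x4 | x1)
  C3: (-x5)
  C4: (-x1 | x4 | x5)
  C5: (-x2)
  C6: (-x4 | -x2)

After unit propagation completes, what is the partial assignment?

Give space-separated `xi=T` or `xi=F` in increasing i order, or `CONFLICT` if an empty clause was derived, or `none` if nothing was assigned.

Answer: x2=F x5=F

Derivation:
unit clause [-5] forces x5=F; simplify:
  drop 5 from [-1, 4, 5] -> [-1, 4]
  satisfied 1 clause(s); 5 remain; assigned so far: [5]
unit clause [-2] forces x2=F; simplify:
  satisfied 2 clause(s); 3 remain; assigned so far: [2, 5]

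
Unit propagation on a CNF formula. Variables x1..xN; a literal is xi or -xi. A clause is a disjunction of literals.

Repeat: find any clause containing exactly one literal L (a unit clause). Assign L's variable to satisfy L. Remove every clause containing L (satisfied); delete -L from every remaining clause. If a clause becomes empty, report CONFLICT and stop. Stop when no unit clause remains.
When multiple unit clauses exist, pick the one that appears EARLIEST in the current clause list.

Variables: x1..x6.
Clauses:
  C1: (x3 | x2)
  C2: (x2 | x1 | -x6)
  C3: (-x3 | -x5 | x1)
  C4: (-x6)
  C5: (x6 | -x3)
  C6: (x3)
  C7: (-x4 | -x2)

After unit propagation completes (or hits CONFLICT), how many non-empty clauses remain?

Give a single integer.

Answer: 2

Derivation:
unit clause [-6] forces x6=F; simplify:
  drop 6 from [6, -3] -> [-3]
  satisfied 2 clause(s); 5 remain; assigned so far: [6]
unit clause [-3] forces x3=F; simplify:
  drop 3 from [3, 2] -> [2]
  drop 3 from [3] -> [] (empty!)
  satisfied 2 clause(s); 3 remain; assigned so far: [3, 6]
CONFLICT (empty clause)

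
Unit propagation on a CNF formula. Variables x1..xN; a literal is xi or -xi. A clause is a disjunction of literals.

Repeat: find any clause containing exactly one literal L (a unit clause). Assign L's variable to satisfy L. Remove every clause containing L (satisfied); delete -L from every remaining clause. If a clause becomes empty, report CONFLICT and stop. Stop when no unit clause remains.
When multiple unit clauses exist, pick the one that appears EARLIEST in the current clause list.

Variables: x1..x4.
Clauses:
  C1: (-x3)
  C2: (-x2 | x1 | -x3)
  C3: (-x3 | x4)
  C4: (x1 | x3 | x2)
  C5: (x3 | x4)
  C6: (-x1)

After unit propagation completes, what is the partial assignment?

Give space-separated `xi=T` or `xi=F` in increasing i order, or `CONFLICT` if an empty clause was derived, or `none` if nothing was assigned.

Answer: x1=F x2=T x3=F x4=T

Derivation:
unit clause [-3] forces x3=F; simplify:
  drop 3 from [1, 3, 2] -> [1, 2]
  drop 3 from [3, 4] -> [4]
  satisfied 3 clause(s); 3 remain; assigned so far: [3]
unit clause [4] forces x4=T; simplify:
  satisfied 1 clause(s); 2 remain; assigned so far: [3, 4]
unit clause [-1] forces x1=F; simplify:
  drop 1 from [1, 2] -> [2]
  satisfied 1 clause(s); 1 remain; assigned so far: [1, 3, 4]
unit clause [2] forces x2=T; simplify:
  satisfied 1 clause(s); 0 remain; assigned so far: [1, 2, 3, 4]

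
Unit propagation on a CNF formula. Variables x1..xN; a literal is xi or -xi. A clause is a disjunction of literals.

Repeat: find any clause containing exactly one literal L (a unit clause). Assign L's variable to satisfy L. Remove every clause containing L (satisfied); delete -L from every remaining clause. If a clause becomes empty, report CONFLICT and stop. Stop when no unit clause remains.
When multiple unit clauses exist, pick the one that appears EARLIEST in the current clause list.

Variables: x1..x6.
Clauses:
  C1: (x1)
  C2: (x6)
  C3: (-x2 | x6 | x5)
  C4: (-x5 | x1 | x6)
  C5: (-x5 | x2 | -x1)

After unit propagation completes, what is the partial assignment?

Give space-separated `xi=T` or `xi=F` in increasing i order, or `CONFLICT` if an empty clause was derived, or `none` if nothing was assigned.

Answer: x1=T x6=T

Derivation:
unit clause [1] forces x1=T; simplify:
  drop -1 from [-5, 2, -1] -> [-5, 2]
  satisfied 2 clause(s); 3 remain; assigned so far: [1]
unit clause [6] forces x6=T; simplify:
  satisfied 2 clause(s); 1 remain; assigned so far: [1, 6]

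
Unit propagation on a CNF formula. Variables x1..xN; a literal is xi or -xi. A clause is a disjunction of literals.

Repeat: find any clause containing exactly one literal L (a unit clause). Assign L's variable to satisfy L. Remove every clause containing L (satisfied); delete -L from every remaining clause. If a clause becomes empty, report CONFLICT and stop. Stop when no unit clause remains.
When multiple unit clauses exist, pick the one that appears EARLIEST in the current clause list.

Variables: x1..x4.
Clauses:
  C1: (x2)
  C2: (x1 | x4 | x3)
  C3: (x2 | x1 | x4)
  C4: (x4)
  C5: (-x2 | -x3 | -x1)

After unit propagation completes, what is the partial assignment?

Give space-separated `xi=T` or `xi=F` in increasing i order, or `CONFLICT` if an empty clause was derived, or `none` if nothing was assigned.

unit clause [2] forces x2=T; simplify:
  drop -2 from [-2, -3, -1] -> [-3, -1]
  satisfied 2 clause(s); 3 remain; assigned so far: [2]
unit clause [4] forces x4=T; simplify:
  satisfied 2 clause(s); 1 remain; assigned so far: [2, 4]

Answer: x2=T x4=T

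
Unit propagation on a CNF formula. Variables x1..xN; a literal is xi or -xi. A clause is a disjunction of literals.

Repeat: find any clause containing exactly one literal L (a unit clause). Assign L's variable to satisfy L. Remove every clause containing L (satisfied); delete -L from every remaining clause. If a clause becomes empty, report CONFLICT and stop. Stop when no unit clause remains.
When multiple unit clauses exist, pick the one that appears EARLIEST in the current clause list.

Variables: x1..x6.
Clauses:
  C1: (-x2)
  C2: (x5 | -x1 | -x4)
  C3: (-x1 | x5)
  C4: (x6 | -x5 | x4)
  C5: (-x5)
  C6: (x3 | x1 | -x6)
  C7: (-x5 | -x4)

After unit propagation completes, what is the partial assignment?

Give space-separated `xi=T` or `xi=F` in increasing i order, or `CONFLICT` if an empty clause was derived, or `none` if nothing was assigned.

unit clause [-2] forces x2=F; simplify:
  satisfied 1 clause(s); 6 remain; assigned so far: [2]
unit clause [-5] forces x5=F; simplify:
  drop 5 from [5, -1, -4] -> [-1, -4]
  drop 5 from [-1, 5] -> [-1]
  satisfied 3 clause(s); 3 remain; assigned so far: [2, 5]
unit clause [-1] forces x1=F; simplify:
  drop 1 from [3, 1, -6] -> [3, -6]
  satisfied 2 clause(s); 1 remain; assigned so far: [1, 2, 5]

Answer: x1=F x2=F x5=F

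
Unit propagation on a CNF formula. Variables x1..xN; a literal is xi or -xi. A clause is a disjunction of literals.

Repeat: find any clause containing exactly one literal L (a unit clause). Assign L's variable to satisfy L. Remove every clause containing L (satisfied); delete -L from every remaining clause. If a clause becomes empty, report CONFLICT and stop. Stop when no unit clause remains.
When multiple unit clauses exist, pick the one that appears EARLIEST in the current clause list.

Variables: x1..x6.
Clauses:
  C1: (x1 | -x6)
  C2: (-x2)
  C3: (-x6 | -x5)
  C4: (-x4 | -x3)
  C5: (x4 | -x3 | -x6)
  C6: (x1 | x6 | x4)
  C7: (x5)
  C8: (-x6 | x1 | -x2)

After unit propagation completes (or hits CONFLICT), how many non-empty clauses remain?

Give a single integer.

unit clause [-2] forces x2=F; simplify:
  satisfied 2 clause(s); 6 remain; assigned so far: [2]
unit clause [5] forces x5=T; simplify:
  drop -5 from [-6, -5] -> [-6]
  satisfied 1 clause(s); 5 remain; assigned so far: [2, 5]
unit clause [-6] forces x6=F; simplify:
  drop 6 from [1, 6, 4] -> [1, 4]
  satisfied 3 clause(s); 2 remain; assigned so far: [2, 5, 6]

Answer: 2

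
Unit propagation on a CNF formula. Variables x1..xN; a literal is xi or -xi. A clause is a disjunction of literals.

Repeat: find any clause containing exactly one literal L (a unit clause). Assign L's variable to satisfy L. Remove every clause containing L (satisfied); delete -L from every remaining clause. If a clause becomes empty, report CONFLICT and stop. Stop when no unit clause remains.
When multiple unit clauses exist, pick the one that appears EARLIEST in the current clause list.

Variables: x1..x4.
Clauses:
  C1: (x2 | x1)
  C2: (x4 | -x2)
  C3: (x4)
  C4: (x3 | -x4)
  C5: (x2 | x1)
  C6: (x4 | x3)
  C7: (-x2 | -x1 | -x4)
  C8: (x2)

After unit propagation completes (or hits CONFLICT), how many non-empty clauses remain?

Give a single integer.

unit clause [4] forces x4=T; simplify:
  drop -4 from [3, -4] -> [3]
  drop -4 from [-2, -1, -4] -> [-2, -1]
  satisfied 3 clause(s); 5 remain; assigned so far: [4]
unit clause [3] forces x3=T; simplify:
  satisfied 1 clause(s); 4 remain; assigned so far: [3, 4]
unit clause [2] forces x2=T; simplify:
  drop -2 from [-2, -1] -> [-1]
  satisfied 3 clause(s); 1 remain; assigned so far: [2, 3, 4]
unit clause [-1] forces x1=F; simplify:
  satisfied 1 clause(s); 0 remain; assigned so far: [1, 2, 3, 4]

Answer: 0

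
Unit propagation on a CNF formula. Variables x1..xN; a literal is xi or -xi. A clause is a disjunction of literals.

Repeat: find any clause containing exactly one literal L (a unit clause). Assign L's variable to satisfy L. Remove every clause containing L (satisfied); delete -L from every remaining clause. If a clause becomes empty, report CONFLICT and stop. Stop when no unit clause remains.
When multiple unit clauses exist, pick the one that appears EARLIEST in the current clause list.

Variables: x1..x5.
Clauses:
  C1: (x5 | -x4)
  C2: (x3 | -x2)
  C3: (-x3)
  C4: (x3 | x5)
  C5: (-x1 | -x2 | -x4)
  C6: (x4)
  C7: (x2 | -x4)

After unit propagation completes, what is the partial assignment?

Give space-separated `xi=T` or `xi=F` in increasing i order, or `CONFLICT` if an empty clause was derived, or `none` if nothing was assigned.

Answer: CONFLICT

Derivation:
unit clause [-3] forces x3=F; simplify:
  drop 3 from [3, -2] -> [-2]
  drop 3 from [3, 5] -> [5]
  satisfied 1 clause(s); 6 remain; assigned so far: [3]
unit clause [-2] forces x2=F; simplify:
  drop 2 from [2, -4] -> [-4]
  satisfied 2 clause(s); 4 remain; assigned so far: [2, 3]
unit clause [5] forces x5=T; simplify:
  satisfied 2 clause(s); 2 remain; assigned so far: [2, 3, 5]
unit clause [4] forces x4=T; simplify:
  drop -4 from [-4] -> [] (empty!)
  satisfied 1 clause(s); 1 remain; assigned so far: [2, 3, 4, 5]
CONFLICT (empty clause)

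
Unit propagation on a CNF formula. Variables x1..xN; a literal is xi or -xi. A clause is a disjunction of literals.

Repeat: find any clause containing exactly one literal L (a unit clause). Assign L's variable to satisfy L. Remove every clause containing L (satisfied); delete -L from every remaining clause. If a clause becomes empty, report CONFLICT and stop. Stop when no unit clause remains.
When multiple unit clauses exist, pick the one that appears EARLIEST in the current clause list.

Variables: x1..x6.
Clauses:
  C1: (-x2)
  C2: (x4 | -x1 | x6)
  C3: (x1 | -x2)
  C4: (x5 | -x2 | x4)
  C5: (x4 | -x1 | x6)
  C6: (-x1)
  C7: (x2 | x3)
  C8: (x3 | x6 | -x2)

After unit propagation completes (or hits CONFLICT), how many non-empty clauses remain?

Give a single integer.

unit clause [-2] forces x2=F; simplify:
  drop 2 from [2, 3] -> [3]
  satisfied 4 clause(s); 4 remain; assigned so far: [2]
unit clause [-1] forces x1=F; simplify:
  satisfied 3 clause(s); 1 remain; assigned so far: [1, 2]
unit clause [3] forces x3=T; simplify:
  satisfied 1 clause(s); 0 remain; assigned so far: [1, 2, 3]

Answer: 0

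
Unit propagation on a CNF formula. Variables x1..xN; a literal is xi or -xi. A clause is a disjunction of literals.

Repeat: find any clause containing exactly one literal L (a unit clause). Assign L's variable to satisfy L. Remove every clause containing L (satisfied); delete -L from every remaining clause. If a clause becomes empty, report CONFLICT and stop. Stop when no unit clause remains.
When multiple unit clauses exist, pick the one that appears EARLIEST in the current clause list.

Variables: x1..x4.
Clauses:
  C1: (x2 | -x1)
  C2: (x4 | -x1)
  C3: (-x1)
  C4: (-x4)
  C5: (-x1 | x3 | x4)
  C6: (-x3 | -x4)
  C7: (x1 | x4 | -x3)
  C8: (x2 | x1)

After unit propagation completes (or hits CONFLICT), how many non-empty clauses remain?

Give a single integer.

Answer: 0

Derivation:
unit clause [-1] forces x1=F; simplify:
  drop 1 from [1, 4, -3] -> [4, -3]
  drop 1 from [2, 1] -> [2]
  satisfied 4 clause(s); 4 remain; assigned so far: [1]
unit clause [-4] forces x4=F; simplify:
  drop 4 from [4, -3] -> [-3]
  satisfied 2 clause(s); 2 remain; assigned so far: [1, 4]
unit clause [-3] forces x3=F; simplify:
  satisfied 1 clause(s); 1 remain; assigned so far: [1, 3, 4]
unit clause [2] forces x2=T; simplify:
  satisfied 1 clause(s); 0 remain; assigned so far: [1, 2, 3, 4]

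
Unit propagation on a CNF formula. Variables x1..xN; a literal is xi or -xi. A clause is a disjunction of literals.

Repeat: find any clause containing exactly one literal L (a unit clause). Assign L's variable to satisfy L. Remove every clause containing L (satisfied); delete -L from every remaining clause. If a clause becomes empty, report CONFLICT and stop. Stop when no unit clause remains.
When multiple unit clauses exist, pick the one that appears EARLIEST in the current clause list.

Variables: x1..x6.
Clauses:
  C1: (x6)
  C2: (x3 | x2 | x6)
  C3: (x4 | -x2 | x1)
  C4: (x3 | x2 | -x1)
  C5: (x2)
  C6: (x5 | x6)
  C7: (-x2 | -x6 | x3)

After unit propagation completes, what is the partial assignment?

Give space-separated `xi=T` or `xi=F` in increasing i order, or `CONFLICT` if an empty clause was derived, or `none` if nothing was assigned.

Answer: x2=T x3=T x6=T

Derivation:
unit clause [6] forces x6=T; simplify:
  drop -6 from [-2, -6, 3] -> [-2, 3]
  satisfied 3 clause(s); 4 remain; assigned so far: [6]
unit clause [2] forces x2=T; simplify:
  drop -2 from [4, -2, 1] -> [4, 1]
  drop -2 from [-2, 3] -> [3]
  satisfied 2 clause(s); 2 remain; assigned so far: [2, 6]
unit clause [3] forces x3=T; simplify:
  satisfied 1 clause(s); 1 remain; assigned so far: [2, 3, 6]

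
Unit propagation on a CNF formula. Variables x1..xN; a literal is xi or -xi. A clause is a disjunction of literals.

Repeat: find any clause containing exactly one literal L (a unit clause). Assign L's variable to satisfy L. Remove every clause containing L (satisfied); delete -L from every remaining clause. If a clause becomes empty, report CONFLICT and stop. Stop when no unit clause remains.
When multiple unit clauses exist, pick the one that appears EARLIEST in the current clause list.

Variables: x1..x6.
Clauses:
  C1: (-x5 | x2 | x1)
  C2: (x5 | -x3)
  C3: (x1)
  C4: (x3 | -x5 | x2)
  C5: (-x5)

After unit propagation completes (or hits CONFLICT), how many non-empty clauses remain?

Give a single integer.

unit clause [1] forces x1=T; simplify:
  satisfied 2 clause(s); 3 remain; assigned so far: [1]
unit clause [-5] forces x5=F; simplify:
  drop 5 from [5, -3] -> [-3]
  satisfied 2 clause(s); 1 remain; assigned so far: [1, 5]
unit clause [-3] forces x3=F; simplify:
  satisfied 1 clause(s); 0 remain; assigned so far: [1, 3, 5]

Answer: 0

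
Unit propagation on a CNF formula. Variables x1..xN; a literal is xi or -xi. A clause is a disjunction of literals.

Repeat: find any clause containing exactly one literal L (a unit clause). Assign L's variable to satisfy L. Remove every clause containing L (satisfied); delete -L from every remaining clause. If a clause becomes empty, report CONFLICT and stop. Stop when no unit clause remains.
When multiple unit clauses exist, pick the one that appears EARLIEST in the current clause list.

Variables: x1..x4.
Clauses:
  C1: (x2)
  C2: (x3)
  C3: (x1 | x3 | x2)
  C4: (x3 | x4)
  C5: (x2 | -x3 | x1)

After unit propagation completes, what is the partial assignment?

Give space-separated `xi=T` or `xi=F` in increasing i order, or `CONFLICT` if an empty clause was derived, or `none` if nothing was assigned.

unit clause [2] forces x2=T; simplify:
  satisfied 3 clause(s); 2 remain; assigned so far: [2]
unit clause [3] forces x3=T; simplify:
  satisfied 2 clause(s); 0 remain; assigned so far: [2, 3]

Answer: x2=T x3=T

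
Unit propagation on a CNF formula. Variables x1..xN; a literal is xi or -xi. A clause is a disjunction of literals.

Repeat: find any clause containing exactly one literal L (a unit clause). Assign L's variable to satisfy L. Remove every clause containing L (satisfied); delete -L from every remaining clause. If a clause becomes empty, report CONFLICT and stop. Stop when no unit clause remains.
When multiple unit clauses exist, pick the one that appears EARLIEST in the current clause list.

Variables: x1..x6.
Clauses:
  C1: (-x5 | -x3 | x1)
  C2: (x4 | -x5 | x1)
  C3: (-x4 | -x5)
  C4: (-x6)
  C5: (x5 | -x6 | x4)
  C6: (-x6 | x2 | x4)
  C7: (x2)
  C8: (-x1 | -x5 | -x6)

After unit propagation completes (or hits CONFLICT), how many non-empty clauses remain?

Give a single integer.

unit clause [-6] forces x6=F; simplify:
  satisfied 4 clause(s); 4 remain; assigned so far: [6]
unit clause [2] forces x2=T; simplify:
  satisfied 1 clause(s); 3 remain; assigned so far: [2, 6]

Answer: 3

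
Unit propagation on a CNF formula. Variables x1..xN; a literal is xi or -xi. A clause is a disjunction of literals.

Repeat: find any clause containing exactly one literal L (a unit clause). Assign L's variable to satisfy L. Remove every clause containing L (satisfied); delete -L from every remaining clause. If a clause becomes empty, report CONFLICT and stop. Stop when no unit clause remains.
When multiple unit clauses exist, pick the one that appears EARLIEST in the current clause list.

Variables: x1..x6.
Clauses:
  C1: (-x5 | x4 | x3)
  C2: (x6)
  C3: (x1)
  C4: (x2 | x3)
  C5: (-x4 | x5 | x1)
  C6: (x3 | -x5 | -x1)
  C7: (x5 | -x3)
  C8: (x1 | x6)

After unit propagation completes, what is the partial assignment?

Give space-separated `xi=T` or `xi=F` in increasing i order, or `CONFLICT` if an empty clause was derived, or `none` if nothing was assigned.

unit clause [6] forces x6=T; simplify:
  satisfied 2 clause(s); 6 remain; assigned so far: [6]
unit clause [1] forces x1=T; simplify:
  drop -1 from [3, -5, -1] -> [3, -5]
  satisfied 2 clause(s); 4 remain; assigned so far: [1, 6]

Answer: x1=T x6=T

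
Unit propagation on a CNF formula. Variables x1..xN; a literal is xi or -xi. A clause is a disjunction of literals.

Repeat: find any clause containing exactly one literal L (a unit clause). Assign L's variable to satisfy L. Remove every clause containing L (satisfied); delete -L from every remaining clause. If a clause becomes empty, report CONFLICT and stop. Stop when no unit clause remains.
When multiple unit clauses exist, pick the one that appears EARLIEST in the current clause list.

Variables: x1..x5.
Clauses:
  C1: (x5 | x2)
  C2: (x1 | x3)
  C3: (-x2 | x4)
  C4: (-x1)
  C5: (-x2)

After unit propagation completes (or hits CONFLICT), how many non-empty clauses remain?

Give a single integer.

unit clause [-1] forces x1=F; simplify:
  drop 1 from [1, 3] -> [3]
  satisfied 1 clause(s); 4 remain; assigned so far: [1]
unit clause [3] forces x3=T; simplify:
  satisfied 1 clause(s); 3 remain; assigned so far: [1, 3]
unit clause [-2] forces x2=F; simplify:
  drop 2 from [5, 2] -> [5]
  satisfied 2 clause(s); 1 remain; assigned so far: [1, 2, 3]
unit clause [5] forces x5=T; simplify:
  satisfied 1 clause(s); 0 remain; assigned so far: [1, 2, 3, 5]

Answer: 0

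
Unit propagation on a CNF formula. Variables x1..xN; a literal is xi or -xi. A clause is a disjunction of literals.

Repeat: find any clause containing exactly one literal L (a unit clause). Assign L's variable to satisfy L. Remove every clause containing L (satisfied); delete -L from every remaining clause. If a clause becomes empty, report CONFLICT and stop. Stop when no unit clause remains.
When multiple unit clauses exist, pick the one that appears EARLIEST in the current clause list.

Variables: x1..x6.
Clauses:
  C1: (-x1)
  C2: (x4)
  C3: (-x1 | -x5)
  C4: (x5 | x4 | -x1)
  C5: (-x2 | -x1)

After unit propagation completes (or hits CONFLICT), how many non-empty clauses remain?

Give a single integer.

unit clause [-1] forces x1=F; simplify:
  satisfied 4 clause(s); 1 remain; assigned so far: [1]
unit clause [4] forces x4=T; simplify:
  satisfied 1 clause(s); 0 remain; assigned so far: [1, 4]

Answer: 0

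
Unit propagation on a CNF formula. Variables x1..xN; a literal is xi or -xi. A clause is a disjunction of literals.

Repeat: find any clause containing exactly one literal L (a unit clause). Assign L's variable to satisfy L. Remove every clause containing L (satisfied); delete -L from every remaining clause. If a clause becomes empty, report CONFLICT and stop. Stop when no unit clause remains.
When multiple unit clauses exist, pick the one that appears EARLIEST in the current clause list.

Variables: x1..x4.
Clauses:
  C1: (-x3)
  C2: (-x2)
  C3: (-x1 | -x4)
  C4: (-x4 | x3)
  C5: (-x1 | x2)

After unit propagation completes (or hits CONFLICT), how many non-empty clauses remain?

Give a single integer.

Answer: 0

Derivation:
unit clause [-3] forces x3=F; simplify:
  drop 3 from [-4, 3] -> [-4]
  satisfied 1 clause(s); 4 remain; assigned so far: [3]
unit clause [-2] forces x2=F; simplify:
  drop 2 from [-1, 2] -> [-1]
  satisfied 1 clause(s); 3 remain; assigned so far: [2, 3]
unit clause [-4] forces x4=F; simplify:
  satisfied 2 clause(s); 1 remain; assigned so far: [2, 3, 4]
unit clause [-1] forces x1=F; simplify:
  satisfied 1 clause(s); 0 remain; assigned so far: [1, 2, 3, 4]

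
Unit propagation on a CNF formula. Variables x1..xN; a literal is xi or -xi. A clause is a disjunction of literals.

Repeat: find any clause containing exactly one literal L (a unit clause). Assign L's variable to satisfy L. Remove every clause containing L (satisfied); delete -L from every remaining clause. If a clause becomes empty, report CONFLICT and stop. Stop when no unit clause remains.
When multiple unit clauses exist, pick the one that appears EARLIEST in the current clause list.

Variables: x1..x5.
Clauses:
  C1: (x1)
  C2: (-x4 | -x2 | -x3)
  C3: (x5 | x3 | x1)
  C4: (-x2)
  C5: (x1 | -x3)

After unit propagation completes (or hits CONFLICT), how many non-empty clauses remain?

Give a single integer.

Answer: 0

Derivation:
unit clause [1] forces x1=T; simplify:
  satisfied 3 clause(s); 2 remain; assigned so far: [1]
unit clause [-2] forces x2=F; simplify:
  satisfied 2 clause(s); 0 remain; assigned so far: [1, 2]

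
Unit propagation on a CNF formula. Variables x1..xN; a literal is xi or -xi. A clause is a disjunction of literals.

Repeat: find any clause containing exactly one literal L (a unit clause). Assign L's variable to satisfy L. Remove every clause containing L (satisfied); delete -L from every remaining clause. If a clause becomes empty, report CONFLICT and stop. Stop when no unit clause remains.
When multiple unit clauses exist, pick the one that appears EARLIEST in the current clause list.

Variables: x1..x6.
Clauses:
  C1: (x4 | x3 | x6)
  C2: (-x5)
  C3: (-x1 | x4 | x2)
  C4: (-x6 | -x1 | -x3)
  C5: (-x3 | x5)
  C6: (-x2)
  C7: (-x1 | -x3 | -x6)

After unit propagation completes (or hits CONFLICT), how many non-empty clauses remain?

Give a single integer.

unit clause [-5] forces x5=F; simplify:
  drop 5 from [-3, 5] -> [-3]
  satisfied 1 clause(s); 6 remain; assigned so far: [5]
unit clause [-3] forces x3=F; simplify:
  drop 3 from [4, 3, 6] -> [4, 6]
  satisfied 3 clause(s); 3 remain; assigned so far: [3, 5]
unit clause [-2] forces x2=F; simplify:
  drop 2 from [-1, 4, 2] -> [-1, 4]
  satisfied 1 clause(s); 2 remain; assigned so far: [2, 3, 5]

Answer: 2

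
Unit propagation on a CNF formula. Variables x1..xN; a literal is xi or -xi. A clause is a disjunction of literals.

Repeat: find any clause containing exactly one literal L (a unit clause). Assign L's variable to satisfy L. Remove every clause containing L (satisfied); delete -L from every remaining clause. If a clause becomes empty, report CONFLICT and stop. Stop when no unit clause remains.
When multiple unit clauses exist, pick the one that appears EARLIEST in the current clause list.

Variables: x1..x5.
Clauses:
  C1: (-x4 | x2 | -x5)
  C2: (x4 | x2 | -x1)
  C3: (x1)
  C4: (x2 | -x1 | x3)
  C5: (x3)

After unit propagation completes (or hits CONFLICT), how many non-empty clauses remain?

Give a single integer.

unit clause [1] forces x1=T; simplify:
  drop -1 from [4, 2, -1] -> [4, 2]
  drop -1 from [2, -1, 3] -> [2, 3]
  satisfied 1 clause(s); 4 remain; assigned so far: [1]
unit clause [3] forces x3=T; simplify:
  satisfied 2 clause(s); 2 remain; assigned so far: [1, 3]

Answer: 2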